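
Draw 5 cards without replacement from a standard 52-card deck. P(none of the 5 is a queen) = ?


P(no queens) = (48/52) × (47/51) × (46/50) × (45/49) × (44/48)
= 0.6588

P = 0.6588


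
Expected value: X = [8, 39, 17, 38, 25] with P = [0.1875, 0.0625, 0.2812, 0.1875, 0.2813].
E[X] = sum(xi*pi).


E[X] = 8*0.1875 + 39*0.0625 + 17*0.2812 + 38*0.1875 + 25*0.2813
= 1.5000 + 2.4375 + 4.7804 + 7.1250 + 7.0325
= 22.8754

E[X] = 22.8754


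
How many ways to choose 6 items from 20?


C(20,6) = 20!/(6! × 14!)
= 2432902008176640000/(720 × 87178291200)
= 38760

C(20,6) = 38760


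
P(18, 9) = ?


P(18,9) = 18!/9!
= 6402373705728000/362880
= 17643225600

P(18,9) = 17643225600


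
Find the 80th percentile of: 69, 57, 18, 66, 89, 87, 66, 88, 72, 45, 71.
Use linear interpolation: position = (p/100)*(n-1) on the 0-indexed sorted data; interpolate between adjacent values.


Sorted: 18, 45, 57, 66, 66, 69, 71, 72, 87, 88, 89
n = 11
Index = 80/100 * 10 = 8.0000
Lower = data[8] = 87, Upper = data[9] = 88
P80 = 87 + 0*(1) = 87.0000

P80 = 87.0000


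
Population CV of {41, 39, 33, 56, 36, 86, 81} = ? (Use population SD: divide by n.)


Mean = 53.1429
SD = 20.3921
CV = (20.3921/53.1429)*100 = 38.3722%

CV = 38.3722%


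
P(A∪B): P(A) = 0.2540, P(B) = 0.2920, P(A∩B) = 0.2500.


P(A∪B) = 0.2540 + 0.2920 - 0.2500
= 0.5460 - 0.2500
= 0.2960

P(A∪B) = 0.2960


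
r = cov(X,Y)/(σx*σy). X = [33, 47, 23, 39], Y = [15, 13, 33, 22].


Mean X = 35.5000, Mean Y = 20.7500
SD X = 8.760708, SD Y = 7.822244
Cov = -55.875000
r = -55.875000/(8.760708*7.822244) = -0.8154

r = -0.8154


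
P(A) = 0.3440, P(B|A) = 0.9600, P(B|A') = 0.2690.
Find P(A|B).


P(B) = P(B|A)*P(A) + P(B|A')*P(A')
= 0.9600*0.3440 + 0.2690*0.6560
= 0.330240 + 0.176464 = 0.506704
P(A|B) = 0.330240/0.506704 = 0.6517

P(A|B) = 0.6517


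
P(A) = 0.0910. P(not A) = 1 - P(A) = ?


P(not A) = 1 - 0.0910 = 0.9090

P(not A) = 0.9090


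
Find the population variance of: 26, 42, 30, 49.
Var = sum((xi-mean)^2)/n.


Mean = 36.7500
Squared deviations: 115.5625, 27.5625, 45.5625, 150.0625
Sum = 338.7500
Variance = 338.7500/4 = 84.6875

Variance = 84.6875


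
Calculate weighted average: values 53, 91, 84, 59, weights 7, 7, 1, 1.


Numerator = 53*7 + 91*7 + 84*1 + 59*1 = 1151
Denominator = 7 + 7 + 1 + 1 = 16
WM = 1151/16 = 71.9375

WM = 71.9375


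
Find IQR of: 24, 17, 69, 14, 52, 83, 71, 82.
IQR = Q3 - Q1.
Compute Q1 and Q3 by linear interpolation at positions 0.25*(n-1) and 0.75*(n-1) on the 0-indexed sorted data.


Sorted: 14, 17, 24, 52, 69, 71, 82, 83
Q1 (25th %ile) = 22.2500
Q3 (75th %ile) = 73.7500
IQR = 73.7500 - 22.2500 = 51.5000

IQR = 51.5000


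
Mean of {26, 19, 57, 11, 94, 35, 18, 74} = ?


Sum = 26 + 19 + 57 + 11 + 94 + 35 + 18 + 74 = 334
n = 8
Mean = 334/8 = 41.7500

Mean = 41.7500


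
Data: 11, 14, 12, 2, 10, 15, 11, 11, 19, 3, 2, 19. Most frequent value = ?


Frequencies: 2:2, 3:1, 10:1, 11:3, 12:1, 14:1, 15:1, 19:2
Max frequency = 3
Mode = 11

Mode = 11


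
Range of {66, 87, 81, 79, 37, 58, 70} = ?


Max = 87, Min = 37
Range = 87 - 37 = 50

Range = 50


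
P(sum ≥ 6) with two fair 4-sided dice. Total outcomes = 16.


Total outcomes = 4×4 = 16
Favorable (sum ≥ 6): 6
P = 6/16 = 0.3750

P = 0.3750


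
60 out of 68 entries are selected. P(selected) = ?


P = 60/68 = 0.8824

P = 0.8824


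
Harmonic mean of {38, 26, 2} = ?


Sum of reciprocals = 1/38 + 1/26 + 1/2 = 0.564777
HM = 3/0.564777 = 5.3118

HM = 5.3118


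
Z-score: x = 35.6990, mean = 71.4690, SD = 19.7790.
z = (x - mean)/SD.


z = (35.6990 - 71.4690)/19.7790
= -35.7700/19.7790
= -1.8085

z = -1.8085


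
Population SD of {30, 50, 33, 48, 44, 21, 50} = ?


Mean = 39.4286
Variance = 112.5306
SD = sqrt(112.5306) = 10.6080

SD = 10.6080


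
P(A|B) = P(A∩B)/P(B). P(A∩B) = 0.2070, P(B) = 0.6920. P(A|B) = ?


P(A|B) = 0.2070/0.6920 = 0.2991

P(A|B) = 0.2991


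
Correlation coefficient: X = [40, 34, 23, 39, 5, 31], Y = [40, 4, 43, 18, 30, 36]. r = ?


Mean X = 28.6667, Mean Y = 28.5000
SD X = 11.981467, SD Y = 13.610658
Cov = -34.833333
r = -34.833333/(11.981467*13.610658) = -0.2136

r = -0.2136


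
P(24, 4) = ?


P(24,4) = 24!/20!
= 620448401733239439360000/2432902008176640000
= 255024

P(24,4) = 255024


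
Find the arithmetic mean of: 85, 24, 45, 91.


Sum = 85 + 24 + 45 + 91 = 245
n = 4
Mean = 245/4 = 61.2500

Mean = 61.2500


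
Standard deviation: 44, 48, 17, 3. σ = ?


Mean = 28.0000
Variance = 350.5000
SD = sqrt(350.5000) = 18.7216

SD = 18.7216


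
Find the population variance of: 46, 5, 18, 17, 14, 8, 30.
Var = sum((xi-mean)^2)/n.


Mean = 19.7143
Squared deviations: 690.9388, 216.5102, 2.9388, 7.3673, 32.6531, 137.2245, 105.7959
Sum = 1193.4286
Variance = 1193.4286/7 = 170.4898

Variance = 170.4898


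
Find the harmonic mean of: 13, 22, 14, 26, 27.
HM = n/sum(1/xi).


Sum of reciprocals = 1/13 + 1/22 + 1/14 + 1/26 + 1/27 = 0.269305
HM = 5/0.269305 = 18.5663

HM = 18.5663


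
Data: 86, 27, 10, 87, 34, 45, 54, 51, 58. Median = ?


Sorted: 10, 27, 34, 45, 51, 54, 58, 86, 87
n = 9 (odd)
Middle value = 51

Median = 51


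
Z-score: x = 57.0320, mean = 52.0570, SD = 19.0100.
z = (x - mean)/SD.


z = (57.0320 - 52.0570)/19.0100
= 4.9750/19.0100
= 0.2617

z = 0.2617


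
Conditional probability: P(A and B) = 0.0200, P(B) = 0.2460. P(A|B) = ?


P(A|B) = 0.0200/0.2460 = 0.0813

P(A|B) = 0.0813


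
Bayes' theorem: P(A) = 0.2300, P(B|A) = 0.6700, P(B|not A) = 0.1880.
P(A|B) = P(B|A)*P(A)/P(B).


P(B) = P(B|A)*P(A) + P(B|A')*P(A')
= 0.6700*0.2300 + 0.1880*0.7700
= 0.154100 + 0.144760 = 0.298860
P(A|B) = 0.154100/0.298860 = 0.5156

P(A|B) = 0.5156


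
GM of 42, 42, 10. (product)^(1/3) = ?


Product = 42 × 42 × 10 = 17640
GM = 17640^(1/3) = 26.0315

GM = 26.0315


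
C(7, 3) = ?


C(7,3) = 7!/(3! × 4!)
= 5040/(6 × 24)
= 35

C(7,3) = 35


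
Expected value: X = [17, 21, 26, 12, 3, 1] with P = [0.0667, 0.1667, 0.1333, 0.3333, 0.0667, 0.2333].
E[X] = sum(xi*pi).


E[X] = 17*0.0667 + 21*0.1667 + 26*0.1333 + 12*0.3333 + 3*0.0667 + 1*0.2333
= 1.1339 + 3.5007 + 3.4658 + 3.9996 + 0.2001 + 0.2333
= 12.5334

E[X] = 12.5334


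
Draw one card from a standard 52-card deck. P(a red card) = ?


26 red cards in 52 cards
P = 26/52 = 0.5000

P = 0.5000


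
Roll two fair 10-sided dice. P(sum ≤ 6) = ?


Total outcomes = 10×10 = 100
Favorable (sum ≤ 6): 15
P = 15/100 = 0.1500

P = 0.1500


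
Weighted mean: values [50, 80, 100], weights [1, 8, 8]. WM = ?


Numerator = 50*1 + 80*8 + 100*8 = 1490
Denominator = 1 + 8 + 8 = 17
WM = 1490/17 = 87.6471

WM = 87.6471


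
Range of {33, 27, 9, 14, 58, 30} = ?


Max = 58, Min = 9
Range = 58 - 9 = 49

Range = 49


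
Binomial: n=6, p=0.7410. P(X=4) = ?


C(6,4) = 15
p^4 = 0.301490
(1-p)^2 = 0.067081
P = 15 * 0.301490 * 0.067081 = 0.3034

P(X=4) = 0.3034


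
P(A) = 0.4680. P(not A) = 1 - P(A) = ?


P(not A) = 1 - 0.4680 = 0.5320

P(not A) = 0.5320


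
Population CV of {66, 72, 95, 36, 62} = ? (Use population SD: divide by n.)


Mean = 66.2000
SD = 18.9357
CV = (18.9357/66.2000)*100 = 28.6037%

CV = 28.6037%


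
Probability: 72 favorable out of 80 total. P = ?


P = 72/80 = 0.9000

P = 0.9000


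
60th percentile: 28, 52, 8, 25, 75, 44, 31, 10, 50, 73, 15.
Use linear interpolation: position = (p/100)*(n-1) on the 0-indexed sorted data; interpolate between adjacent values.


Sorted: 8, 10, 15, 25, 28, 31, 44, 50, 52, 73, 75
n = 11
Index = 60/100 * 10 = 6.0000
Lower = data[6] = 44, Upper = data[7] = 50
P60 = 44 + 0*(6) = 44.0000

P60 = 44.0000


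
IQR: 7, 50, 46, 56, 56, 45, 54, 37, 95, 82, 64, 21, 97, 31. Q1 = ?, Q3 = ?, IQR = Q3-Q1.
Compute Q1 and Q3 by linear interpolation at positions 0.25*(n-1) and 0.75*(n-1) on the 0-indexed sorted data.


Sorted: 7, 21, 31, 37, 45, 46, 50, 54, 56, 56, 64, 82, 95, 97
Q1 (25th %ile) = 39.0000
Q3 (75th %ile) = 62.0000
IQR = 62.0000 - 39.0000 = 23.0000

IQR = 23.0000


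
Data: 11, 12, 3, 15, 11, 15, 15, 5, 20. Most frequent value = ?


Frequencies: 3:1, 5:1, 11:2, 12:1, 15:3, 20:1
Max frequency = 3
Mode = 15

Mode = 15


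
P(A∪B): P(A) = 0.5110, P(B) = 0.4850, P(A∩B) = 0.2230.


P(A∪B) = 0.5110 + 0.4850 - 0.2230
= 0.9960 - 0.2230
= 0.7730

P(A∪B) = 0.7730


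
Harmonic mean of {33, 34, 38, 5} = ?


Sum of reciprocals = 1/33 + 1/34 + 1/38 + 1/5 = 0.286031
HM = 4/0.286031 = 13.9845

HM = 13.9845


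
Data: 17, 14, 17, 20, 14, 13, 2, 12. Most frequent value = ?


Frequencies: 2:1, 12:1, 13:1, 14:2, 17:2, 20:1
Max frequency = 2
Mode = 14, 17

Mode = 14, 17


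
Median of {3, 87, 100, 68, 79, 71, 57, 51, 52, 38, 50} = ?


Sorted: 3, 38, 50, 51, 52, 57, 68, 71, 79, 87, 100
n = 11 (odd)
Middle value = 57

Median = 57


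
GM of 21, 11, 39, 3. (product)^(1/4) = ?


Product = 21 × 11 × 39 × 3 = 27027
GM = 27027^(1/4) = 12.8218

GM = 12.8218


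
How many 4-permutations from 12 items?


P(12,4) = 12!/8!
= 479001600/40320
= 11880

P(12,4) = 11880


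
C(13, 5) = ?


C(13,5) = 13!/(5! × 8!)
= 6227020800/(120 × 40320)
= 1287

C(13,5) = 1287


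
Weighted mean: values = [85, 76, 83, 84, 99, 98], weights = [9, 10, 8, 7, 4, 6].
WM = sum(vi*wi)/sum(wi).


Numerator = 85*9 + 76*10 + 83*8 + 84*7 + 99*4 + 98*6 = 3761
Denominator = 9 + 10 + 8 + 7 + 4 + 6 = 44
WM = 3761/44 = 85.4773

WM = 85.4773


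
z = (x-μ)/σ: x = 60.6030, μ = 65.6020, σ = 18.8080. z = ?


z = (60.6030 - 65.6020)/18.8080
= -4.9990/18.8080
= -0.2658

z = -0.2658


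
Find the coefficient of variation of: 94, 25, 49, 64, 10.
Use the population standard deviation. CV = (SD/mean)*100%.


Mean = 48.4000
SD = 29.4795
CV = (29.4795/48.4000)*100 = 60.9080%

CV = 60.9080%


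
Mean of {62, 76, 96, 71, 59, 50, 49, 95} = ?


Sum = 62 + 76 + 96 + 71 + 59 + 50 + 49 + 95 = 558
n = 8
Mean = 558/8 = 69.7500

Mean = 69.7500


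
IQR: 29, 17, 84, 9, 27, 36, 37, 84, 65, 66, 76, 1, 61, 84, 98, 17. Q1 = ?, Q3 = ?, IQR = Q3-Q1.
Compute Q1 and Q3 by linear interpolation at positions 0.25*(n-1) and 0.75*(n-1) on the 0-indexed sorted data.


Sorted: 1, 9, 17, 17, 27, 29, 36, 37, 61, 65, 66, 76, 84, 84, 84, 98
Q1 (25th %ile) = 24.5000
Q3 (75th %ile) = 78.0000
IQR = 78.0000 - 24.5000 = 53.5000

IQR = 53.5000


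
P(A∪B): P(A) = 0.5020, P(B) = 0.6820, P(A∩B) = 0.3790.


P(A∪B) = 0.5020 + 0.6820 - 0.3790
= 1.1840 - 0.3790
= 0.8050

P(A∪B) = 0.8050


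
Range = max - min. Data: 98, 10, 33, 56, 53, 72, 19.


Max = 98, Min = 10
Range = 98 - 10 = 88

Range = 88


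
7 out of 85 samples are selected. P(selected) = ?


P = 7/85 = 0.0824

P = 0.0824


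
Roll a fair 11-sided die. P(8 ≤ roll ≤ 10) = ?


Favorable outcomes (8 ≤ roll ≤ 10): 3
Total outcomes = 11
P = 3/11 = 0.2727

P = 0.2727


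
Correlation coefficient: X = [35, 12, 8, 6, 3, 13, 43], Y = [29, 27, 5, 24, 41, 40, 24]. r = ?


Mean X = 17.1429, Mean Y = 27.1429
SD X = 14.337051, SD Y = 11.153841
Cov = -8.448980
r = -8.448980/(14.337051*11.153841) = -0.0528

r = -0.0528


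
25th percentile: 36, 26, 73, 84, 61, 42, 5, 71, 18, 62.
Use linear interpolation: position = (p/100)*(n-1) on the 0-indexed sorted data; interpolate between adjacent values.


Sorted: 5, 18, 26, 36, 42, 61, 62, 71, 73, 84
n = 10
Index = 25/100 * 9 = 2.2500
Lower = data[2] = 26, Upper = data[3] = 36
P25 = 26 + 0.2500*(10) = 28.5000

P25 = 28.5000


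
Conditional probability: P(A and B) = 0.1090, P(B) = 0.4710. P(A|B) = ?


P(A|B) = 0.1090/0.4710 = 0.2314

P(A|B) = 0.2314


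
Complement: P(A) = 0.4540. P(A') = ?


P(not A) = 1 - 0.4540 = 0.5460

P(not A) = 0.5460


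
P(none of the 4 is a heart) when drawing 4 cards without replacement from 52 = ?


P(no hearts) = (39/52) × (38/51) × (37/50) × (36/49)
= 0.3038

P = 0.3038


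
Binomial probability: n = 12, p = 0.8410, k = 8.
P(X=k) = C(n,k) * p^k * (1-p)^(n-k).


C(12,8) = 495
p^8 = 0.250246
(1-p)^4 = 0.000639
P = 495 * 0.250246 * 0.000639 = 0.0792

P(X=8) = 0.0792


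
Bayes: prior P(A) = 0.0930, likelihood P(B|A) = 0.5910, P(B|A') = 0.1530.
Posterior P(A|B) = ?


P(B) = P(B|A)*P(A) + P(B|A')*P(A')
= 0.5910*0.0930 + 0.1530*0.9070
= 0.054963 + 0.138771 = 0.193734
P(A|B) = 0.054963/0.193734 = 0.2837

P(A|B) = 0.2837


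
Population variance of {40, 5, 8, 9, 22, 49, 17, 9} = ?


Mean = 19.8750
Squared deviations: 405.0156, 221.2656, 141.0156, 118.2656, 4.5156, 848.2656, 8.2656, 118.2656
Sum = 1864.8750
Variance = 1864.8750/8 = 233.1094

Variance = 233.1094


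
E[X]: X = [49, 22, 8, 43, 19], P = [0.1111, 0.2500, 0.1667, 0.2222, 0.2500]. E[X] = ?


E[X] = 49*0.1111 + 22*0.2500 + 8*0.1667 + 43*0.2222 + 19*0.2500
= 5.4439 + 5.5000 + 1.3336 + 9.5546 + 4.7500
= 26.5821

E[X] = 26.5821


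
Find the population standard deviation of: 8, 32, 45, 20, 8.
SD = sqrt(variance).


Mean = 22.6000
Variance = 204.6400
SD = sqrt(204.6400) = 14.3052

SD = 14.3052


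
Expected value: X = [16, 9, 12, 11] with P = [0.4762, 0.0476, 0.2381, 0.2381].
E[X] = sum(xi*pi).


E[X] = 16*0.4762 + 9*0.0476 + 12*0.2381 + 11*0.2381
= 7.6192 + 0.4284 + 2.8572 + 2.6191
= 13.5239

E[X] = 13.5239


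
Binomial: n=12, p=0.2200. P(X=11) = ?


C(12,11) = 12
p^11 = 5.843183e-08
(1-p)^1 = 0.780000
P = 12 * 5.843183e-08 * 0.780000 = 5.4692e-07

P(X=11) = 5.4692e-07


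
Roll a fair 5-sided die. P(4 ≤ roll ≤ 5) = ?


Favorable outcomes (4 ≤ roll ≤ 5): 2
Total outcomes = 5
P = 2/5 = 0.4000

P = 0.4000


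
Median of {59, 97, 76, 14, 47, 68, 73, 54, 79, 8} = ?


Sorted: 8, 14, 47, 54, 59, 68, 73, 76, 79, 97
n = 10 (even)
Middle values: 59 and 68
Median = (59+68)/2 = 63.5000

Median = 63.5000


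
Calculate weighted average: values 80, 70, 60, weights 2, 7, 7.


Numerator = 80*2 + 70*7 + 60*7 = 1070
Denominator = 2 + 7 + 7 = 16
WM = 1070/16 = 66.8750

WM = 66.8750


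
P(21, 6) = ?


P(21,6) = 21!/15!
= 51090942171709440000/1307674368000
= 39070080

P(21,6) = 39070080


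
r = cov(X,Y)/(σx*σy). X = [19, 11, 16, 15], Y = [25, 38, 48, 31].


Mean X = 15.2500, Mean Y = 35.5000
SD X = 2.861381, SD Y = 8.558621
Cov = -9.875000
r = -9.875000/(2.861381*8.558621) = -0.4032

r = -0.4032


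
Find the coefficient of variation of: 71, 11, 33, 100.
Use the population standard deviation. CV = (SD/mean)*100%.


Mean = 53.7500
SD = 34.2591
CV = (34.2591/53.7500)*100 = 63.7379%

CV = 63.7379%


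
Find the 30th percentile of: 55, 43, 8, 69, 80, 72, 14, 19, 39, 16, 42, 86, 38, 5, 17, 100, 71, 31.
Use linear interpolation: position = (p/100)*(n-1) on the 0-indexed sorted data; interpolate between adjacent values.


Sorted: 5, 8, 14, 16, 17, 19, 31, 38, 39, 42, 43, 55, 69, 71, 72, 80, 86, 100
n = 18
Index = 30/100 * 17 = 5.1000
Lower = data[5] = 19, Upper = data[6] = 31
P30 = 19 + 0.1000*(12) = 20.2000

P30 = 20.2000


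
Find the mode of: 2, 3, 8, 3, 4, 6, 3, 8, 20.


Frequencies: 2:1, 3:3, 4:1, 6:1, 8:2, 20:1
Max frequency = 3
Mode = 3

Mode = 3


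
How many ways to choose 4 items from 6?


C(6,4) = 6!/(4! × 2!)
= 720/(24 × 2)
= 15

C(6,4) = 15


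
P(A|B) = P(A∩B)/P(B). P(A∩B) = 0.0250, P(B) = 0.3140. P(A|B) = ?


P(A|B) = 0.0250/0.3140 = 0.0796

P(A|B) = 0.0796


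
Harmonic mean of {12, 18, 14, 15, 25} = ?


Sum of reciprocals = 1/12 + 1/18 + 1/14 + 1/15 + 1/25 = 0.316984
HM = 5/0.316984 = 15.7737

HM = 15.7737


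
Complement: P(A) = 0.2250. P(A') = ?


P(not A) = 1 - 0.2250 = 0.7750

P(not A) = 0.7750


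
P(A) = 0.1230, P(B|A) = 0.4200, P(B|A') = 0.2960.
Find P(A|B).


P(B) = P(B|A)*P(A) + P(B|A')*P(A')
= 0.4200*0.1230 + 0.2960*0.8770
= 0.051660 + 0.259592 = 0.311252
P(A|B) = 0.051660/0.311252 = 0.1660

P(A|B) = 0.1660


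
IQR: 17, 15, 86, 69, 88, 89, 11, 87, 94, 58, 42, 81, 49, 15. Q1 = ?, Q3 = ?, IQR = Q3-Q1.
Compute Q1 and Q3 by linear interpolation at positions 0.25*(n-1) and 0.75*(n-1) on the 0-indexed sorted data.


Sorted: 11, 15, 15, 17, 42, 49, 58, 69, 81, 86, 87, 88, 89, 94
Q1 (25th %ile) = 23.2500
Q3 (75th %ile) = 86.7500
IQR = 86.7500 - 23.2500 = 63.5000

IQR = 63.5000


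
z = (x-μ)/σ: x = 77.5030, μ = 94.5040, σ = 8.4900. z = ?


z = (77.5030 - 94.5040)/8.4900
= -17.0010/8.4900
= -2.0025

z = -2.0025


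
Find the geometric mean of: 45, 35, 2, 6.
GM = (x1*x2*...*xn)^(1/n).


Product = 45 × 35 × 2 × 6 = 18900
GM = 18900^(1/4) = 11.7251

GM = 11.7251


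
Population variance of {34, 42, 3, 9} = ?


Mean = 22.0000
Squared deviations: 144.0000, 400.0000, 361.0000, 169.0000
Sum = 1074.0000
Variance = 1074.0000/4 = 268.5000

Variance = 268.5000


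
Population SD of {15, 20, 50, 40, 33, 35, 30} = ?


Mean = 31.8571
Variance = 119.2653
SD = sqrt(119.2653) = 10.9209

SD = 10.9209


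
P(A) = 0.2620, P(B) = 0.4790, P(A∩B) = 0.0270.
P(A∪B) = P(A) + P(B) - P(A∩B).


P(A∪B) = 0.2620 + 0.4790 - 0.0270
= 0.7410 - 0.0270
= 0.7140

P(A∪B) = 0.7140


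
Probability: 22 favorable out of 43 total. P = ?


P = 22/43 = 0.5116

P = 0.5116


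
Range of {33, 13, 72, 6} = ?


Max = 72, Min = 6
Range = 72 - 6 = 66

Range = 66


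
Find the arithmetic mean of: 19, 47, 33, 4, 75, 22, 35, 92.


Sum = 19 + 47 + 33 + 4 + 75 + 22 + 35 + 92 = 327
n = 8
Mean = 327/8 = 40.8750

Mean = 40.8750


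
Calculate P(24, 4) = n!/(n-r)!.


P(24,4) = 24!/20!
= 620448401733239439360000/2432902008176640000
= 255024

P(24,4) = 255024


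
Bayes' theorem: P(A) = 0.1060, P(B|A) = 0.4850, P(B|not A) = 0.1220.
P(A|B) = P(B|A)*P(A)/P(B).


P(B) = P(B|A)*P(A) + P(B|A')*P(A')
= 0.4850*0.1060 + 0.1220*0.8940
= 0.051410 + 0.109068 = 0.160478
P(A|B) = 0.051410/0.160478 = 0.3204

P(A|B) = 0.3204


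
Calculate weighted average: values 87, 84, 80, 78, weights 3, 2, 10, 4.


Numerator = 87*3 + 84*2 + 80*10 + 78*4 = 1541
Denominator = 3 + 2 + 10 + 4 = 19
WM = 1541/19 = 81.1053

WM = 81.1053


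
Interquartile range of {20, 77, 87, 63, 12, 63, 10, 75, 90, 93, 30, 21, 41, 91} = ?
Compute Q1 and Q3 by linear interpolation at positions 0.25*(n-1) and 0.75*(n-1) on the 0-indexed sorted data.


Sorted: 10, 12, 20, 21, 30, 41, 63, 63, 75, 77, 87, 90, 91, 93
Q1 (25th %ile) = 23.2500
Q3 (75th %ile) = 84.5000
IQR = 84.5000 - 23.2500 = 61.2500

IQR = 61.2500


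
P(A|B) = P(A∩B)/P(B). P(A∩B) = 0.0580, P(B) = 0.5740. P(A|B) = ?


P(A|B) = 0.0580/0.5740 = 0.1010

P(A|B) = 0.1010


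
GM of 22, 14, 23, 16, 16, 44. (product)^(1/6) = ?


Product = 22 × 14 × 23 × 16 × 16 × 44 = 79794176
GM = 79794176^(1/6) = 20.7489

GM = 20.7489


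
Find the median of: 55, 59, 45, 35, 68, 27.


Sorted: 27, 35, 45, 55, 59, 68
n = 6 (even)
Middle values: 45 and 55
Median = (45+55)/2 = 50.0000

Median = 50.0000


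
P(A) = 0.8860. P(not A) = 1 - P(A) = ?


P(not A) = 1 - 0.8860 = 0.1140

P(not A) = 0.1140


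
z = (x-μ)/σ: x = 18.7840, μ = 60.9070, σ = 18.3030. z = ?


z = (18.7840 - 60.9070)/18.3030
= -42.1230/18.3030
= -2.3014

z = -2.3014


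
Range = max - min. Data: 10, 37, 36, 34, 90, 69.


Max = 90, Min = 10
Range = 90 - 10 = 80

Range = 80


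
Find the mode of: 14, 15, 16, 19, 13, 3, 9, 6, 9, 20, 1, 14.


Frequencies: 1:1, 3:1, 6:1, 9:2, 13:1, 14:2, 15:1, 16:1, 19:1, 20:1
Max frequency = 2
Mode = 9, 14

Mode = 9, 14


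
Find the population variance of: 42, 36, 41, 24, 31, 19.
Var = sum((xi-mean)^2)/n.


Mean = 32.1667
Squared deviations: 96.6944, 14.6944, 78.0278, 66.6944, 1.3611, 173.3611
Sum = 430.8333
Variance = 430.8333/6 = 71.8056

Variance = 71.8056


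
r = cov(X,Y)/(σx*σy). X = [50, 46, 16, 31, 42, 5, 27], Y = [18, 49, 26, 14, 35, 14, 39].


Mean X = 31.0000, Mean Y = 27.8571
SD X = 15.231546, SD Y = 12.574675
Cov = 78.857143
r = 78.857143/(15.231546*12.574675) = 0.4117

r = 0.4117


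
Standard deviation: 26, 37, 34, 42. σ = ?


Mean = 34.7500
Variance = 33.6875
SD = sqrt(33.6875) = 5.8041

SD = 5.8041


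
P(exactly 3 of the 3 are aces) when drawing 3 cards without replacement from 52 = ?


Hypergeometric: P(X=3) = C(4,3)·C(48,0) / C(52,3)
= 4 × 1 / 22100
= 4/22100 = 0.0002

P = 0.0002


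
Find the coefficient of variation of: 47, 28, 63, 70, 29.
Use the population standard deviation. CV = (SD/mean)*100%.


Mean = 47.4000
SD = 17.1418
CV = (17.1418/47.4000)*100 = 36.1641%

CV = 36.1641%


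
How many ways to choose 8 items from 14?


C(14,8) = 14!/(8! × 6!)
= 87178291200/(40320 × 720)
= 3003

C(14,8) = 3003


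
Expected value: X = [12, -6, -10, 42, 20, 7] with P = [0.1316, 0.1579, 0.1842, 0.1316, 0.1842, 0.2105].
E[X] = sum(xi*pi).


E[X] = 12*0.1316 - 6*0.1579 - 10*0.1842 + 42*0.1316 + 20*0.1842 + 7*0.2105
= 1.5792 - 0.9474 - 1.8420 + 5.5272 + 3.6840 + 1.4735
= 9.4745

E[X] = 9.4745


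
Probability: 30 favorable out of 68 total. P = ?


P = 30/68 = 0.4412

P = 0.4412


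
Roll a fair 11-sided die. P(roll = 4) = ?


Favorable outcomes (roll = 4): 1
Total outcomes = 11
P = 1/11 = 0.0909

P = 0.0909


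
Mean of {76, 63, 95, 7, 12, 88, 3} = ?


Sum = 76 + 63 + 95 + 7 + 12 + 88 + 3 = 344
n = 7
Mean = 344/7 = 49.1429

Mean = 49.1429


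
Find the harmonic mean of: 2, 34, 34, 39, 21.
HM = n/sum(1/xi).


Sum of reciprocals = 1/2 + 1/34 + 1/34 + 1/39 + 1/21 = 0.632084
HM = 5/0.632084 = 7.9103

HM = 7.9103


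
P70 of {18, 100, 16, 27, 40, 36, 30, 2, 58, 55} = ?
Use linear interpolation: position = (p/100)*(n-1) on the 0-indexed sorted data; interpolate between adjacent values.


Sorted: 2, 16, 18, 27, 30, 36, 40, 55, 58, 100
n = 10
Index = 70/100 * 9 = 6.3000
Lower = data[6] = 40, Upper = data[7] = 55
P70 = 40 + 0.3000*(15) = 44.5000

P70 = 44.5000


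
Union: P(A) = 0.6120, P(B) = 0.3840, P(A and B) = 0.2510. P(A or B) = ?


P(A∪B) = 0.6120 + 0.3840 - 0.2510
= 0.9960 - 0.2510
= 0.7450

P(A∪B) = 0.7450


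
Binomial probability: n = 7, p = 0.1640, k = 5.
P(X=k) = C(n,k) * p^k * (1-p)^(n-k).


C(7,5) = 21
p^5 = 0.000119
(1-p)^2 = 0.698896
P = 21 * 0.000119 * 0.698896 = 0.0017

P(X=5) = 0.0017


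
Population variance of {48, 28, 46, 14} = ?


Mean = 34.0000
Squared deviations: 196.0000, 36.0000, 144.0000, 400.0000
Sum = 776.0000
Variance = 776.0000/4 = 194.0000

Variance = 194.0000


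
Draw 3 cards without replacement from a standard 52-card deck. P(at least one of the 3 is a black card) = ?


P(at least one) = 1 - P(none)
P(none) = (26/52) × (25/51) × (24/50) = 0.117647
P(at least one) = 1 - 0.117647 = 0.8824

P = 0.8824


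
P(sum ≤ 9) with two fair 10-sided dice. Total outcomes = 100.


Total outcomes = 10×10 = 100
Favorable (sum ≤ 9): 36
P = 36/100 = 0.3600

P = 0.3600


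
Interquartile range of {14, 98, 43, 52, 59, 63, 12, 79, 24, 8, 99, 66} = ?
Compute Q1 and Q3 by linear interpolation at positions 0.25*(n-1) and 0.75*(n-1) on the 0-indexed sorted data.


Sorted: 8, 12, 14, 24, 43, 52, 59, 63, 66, 79, 98, 99
Q1 (25th %ile) = 21.5000
Q3 (75th %ile) = 69.2500
IQR = 69.2500 - 21.5000 = 47.7500

IQR = 47.7500


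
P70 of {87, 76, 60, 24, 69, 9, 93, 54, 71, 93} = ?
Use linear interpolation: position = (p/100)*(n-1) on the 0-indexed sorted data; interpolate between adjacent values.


Sorted: 9, 24, 54, 60, 69, 71, 76, 87, 93, 93
n = 10
Index = 70/100 * 9 = 6.3000
Lower = data[6] = 76, Upper = data[7] = 87
P70 = 76 + 0.3000*(11) = 79.3000

P70 = 79.3000


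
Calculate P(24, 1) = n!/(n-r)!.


P(24,1) = 24!/23!
= 620448401733239439360000/25852016738884976640000
= 24

P(24,1) = 24


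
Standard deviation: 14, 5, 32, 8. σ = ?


Mean = 14.7500
Variance = 109.6875
SD = sqrt(109.6875) = 10.4732

SD = 10.4732


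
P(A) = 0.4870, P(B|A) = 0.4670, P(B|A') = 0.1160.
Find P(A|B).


P(B) = P(B|A)*P(A) + P(B|A')*P(A')
= 0.4670*0.4870 + 0.1160*0.5130
= 0.227429 + 0.059508 = 0.286937
P(A|B) = 0.227429/0.286937 = 0.7926

P(A|B) = 0.7926


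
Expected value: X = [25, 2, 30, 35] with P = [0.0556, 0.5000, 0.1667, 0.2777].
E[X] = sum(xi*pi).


E[X] = 25*0.0556 + 2*0.5000 + 30*0.1667 + 35*0.2777
= 1.3900 + 1.0000 + 5.0010 + 9.7195
= 17.1105

E[X] = 17.1105


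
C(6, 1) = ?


C(6,1) = 6!/(1! × 5!)
= 720/(1 × 120)
= 6

C(6,1) = 6


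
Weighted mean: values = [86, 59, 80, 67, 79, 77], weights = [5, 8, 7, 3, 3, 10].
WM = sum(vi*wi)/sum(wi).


Numerator = 86*5 + 59*8 + 80*7 + 67*3 + 79*3 + 77*10 = 2670
Denominator = 5 + 8 + 7 + 3 + 3 + 10 = 36
WM = 2670/36 = 74.1667

WM = 74.1667


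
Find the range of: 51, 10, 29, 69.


Max = 69, Min = 10
Range = 69 - 10 = 59

Range = 59


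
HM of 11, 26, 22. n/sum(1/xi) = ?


Sum of reciprocals = 1/11 + 1/26 + 1/22 = 0.174825
HM = 3/0.174825 = 17.1600

HM = 17.1600


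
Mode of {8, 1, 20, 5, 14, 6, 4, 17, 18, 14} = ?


Frequencies: 1:1, 4:1, 5:1, 6:1, 8:1, 14:2, 17:1, 18:1, 20:1
Max frequency = 2
Mode = 14

Mode = 14


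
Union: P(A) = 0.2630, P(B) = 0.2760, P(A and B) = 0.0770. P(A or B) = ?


P(A∪B) = 0.2630 + 0.2760 - 0.0770
= 0.5390 - 0.0770
= 0.4620

P(A∪B) = 0.4620


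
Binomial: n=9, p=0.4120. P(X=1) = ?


C(9,1) = 9
p^1 = 0.412000
(1-p)^8 = 0.014290
P = 9 * 0.412000 * 0.014290 = 0.0530

P(X=1) = 0.0530


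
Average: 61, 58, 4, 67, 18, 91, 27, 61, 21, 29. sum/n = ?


Sum = 61 + 58 + 4 + 67 + 18 + 91 + 27 + 61 + 21 + 29 = 437
n = 10
Mean = 437/10 = 43.7000

Mean = 43.7000


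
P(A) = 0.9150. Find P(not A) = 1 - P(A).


P(not A) = 1 - 0.9150 = 0.0850

P(not A) = 0.0850


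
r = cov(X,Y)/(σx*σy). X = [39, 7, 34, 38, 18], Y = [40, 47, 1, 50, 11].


Mean X = 27.2000, Mean Y = 29.8000
SD X = 12.607934, SD Y = 19.953947
Cov = -6.360000
r = -6.360000/(12.607934*19.953947) = -0.0253

r = -0.0253


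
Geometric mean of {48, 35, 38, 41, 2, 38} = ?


Product = 48 × 35 × 38 × 41 × 2 × 38 = 198925440
GM = 198925440^(1/6) = 24.1610

GM = 24.1610


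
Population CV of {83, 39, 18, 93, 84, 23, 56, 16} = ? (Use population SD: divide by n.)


Mean = 51.5000
SD = 29.8789
CV = (29.8789/51.5000)*100 = 58.0173%

CV = 58.0173%


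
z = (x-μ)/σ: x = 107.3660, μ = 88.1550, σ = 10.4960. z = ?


z = (107.3660 - 88.1550)/10.4960
= 19.2110/10.4960
= 1.8303

z = 1.8303


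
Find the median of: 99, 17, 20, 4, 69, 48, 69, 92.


Sorted: 4, 17, 20, 48, 69, 69, 92, 99
n = 8 (even)
Middle values: 48 and 69
Median = (48+69)/2 = 58.5000

Median = 58.5000


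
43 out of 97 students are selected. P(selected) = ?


P = 43/97 = 0.4433

P = 0.4433


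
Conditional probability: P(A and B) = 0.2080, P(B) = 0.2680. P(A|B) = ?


P(A|B) = 0.2080/0.2680 = 0.7761

P(A|B) = 0.7761


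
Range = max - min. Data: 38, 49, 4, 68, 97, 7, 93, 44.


Max = 97, Min = 4
Range = 97 - 4 = 93

Range = 93


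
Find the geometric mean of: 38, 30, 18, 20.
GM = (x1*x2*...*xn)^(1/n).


Product = 38 × 30 × 18 × 20 = 410400
GM = 410400^(1/4) = 25.3106

GM = 25.3106


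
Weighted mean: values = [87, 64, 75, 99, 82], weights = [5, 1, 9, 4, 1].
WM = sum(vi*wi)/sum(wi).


Numerator = 87*5 + 64*1 + 75*9 + 99*4 + 82*1 = 1652
Denominator = 5 + 1 + 9 + 4 + 1 = 20
WM = 1652/20 = 82.6000

WM = 82.6000


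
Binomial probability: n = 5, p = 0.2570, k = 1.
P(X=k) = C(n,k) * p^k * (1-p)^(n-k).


C(5,1) = 5
p^1 = 0.257000
(1-p)^4 = 0.304758
P = 5 * 0.257000 * 0.304758 = 0.3916

P(X=1) = 0.3916


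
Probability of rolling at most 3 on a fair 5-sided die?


Favorable outcomes (roll ≤ 3): 3
Total outcomes = 5
P = 3/5 = 0.6000

P = 0.6000


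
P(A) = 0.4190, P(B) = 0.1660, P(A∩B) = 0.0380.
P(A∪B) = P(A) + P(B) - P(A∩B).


P(A∪B) = 0.4190 + 0.1660 - 0.0380
= 0.5850 - 0.0380
= 0.5470

P(A∪B) = 0.5470


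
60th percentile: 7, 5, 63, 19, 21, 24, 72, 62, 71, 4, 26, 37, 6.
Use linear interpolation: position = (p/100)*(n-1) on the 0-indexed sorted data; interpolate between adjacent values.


Sorted: 4, 5, 6, 7, 19, 21, 24, 26, 37, 62, 63, 71, 72
n = 13
Index = 60/100 * 12 = 7.2000
Lower = data[7] = 26, Upper = data[8] = 37
P60 = 26 + 0.2000*(11) = 28.2000

P60 = 28.2000


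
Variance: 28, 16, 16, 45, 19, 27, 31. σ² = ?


Mean = 26.0000
Squared deviations: 4.0000, 100.0000, 100.0000, 361.0000, 49.0000, 1.0000, 25.0000
Sum = 640.0000
Variance = 640.0000/7 = 91.4286

Variance = 91.4286


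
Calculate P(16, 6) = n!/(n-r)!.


P(16,6) = 16!/10!
= 20922789888000/3628800
= 5765760

P(16,6) = 5765760


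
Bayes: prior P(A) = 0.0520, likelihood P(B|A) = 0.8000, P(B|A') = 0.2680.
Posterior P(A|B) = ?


P(B) = P(B|A)*P(A) + P(B|A')*P(A')
= 0.8000*0.0520 + 0.2680*0.9480
= 0.041600 + 0.254064 = 0.295664
P(A|B) = 0.041600/0.295664 = 0.1407

P(A|B) = 0.1407


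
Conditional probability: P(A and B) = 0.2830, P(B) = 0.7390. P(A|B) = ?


P(A|B) = 0.2830/0.7390 = 0.3829

P(A|B) = 0.3829


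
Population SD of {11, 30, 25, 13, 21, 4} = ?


Mean = 17.3333
Variance = 78.2222
SD = sqrt(78.2222) = 8.8443

SD = 8.8443


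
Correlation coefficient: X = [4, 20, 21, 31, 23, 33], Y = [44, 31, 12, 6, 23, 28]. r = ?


Mean X = 22.0000, Mean Y = 24.0000
SD X = 9.416298, SD Y = 12.476645
Cov = -80.166667
r = -80.166667/(9.416298*12.476645) = -0.6824

r = -0.6824


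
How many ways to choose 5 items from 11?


C(11,5) = 11!/(5! × 6!)
= 39916800/(120 × 720)
= 462

C(11,5) = 462


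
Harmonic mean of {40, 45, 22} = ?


Sum of reciprocals = 1/40 + 1/45 + 1/22 = 0.092677
HM = 3/0.092677 = 32.3706

HM = 32.3706


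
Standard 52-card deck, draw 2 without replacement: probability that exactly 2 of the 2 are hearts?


Hypergeometric: P(X=2) = C(13,2)·C(39,0) / C(52,2)
= 78 × 1 / 1326
= 78/1326 = 0.0588

P = 0.0588


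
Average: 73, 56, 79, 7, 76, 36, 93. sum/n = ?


Sum = 73 + 56 + 79 + 7 + 76 + 36 + 93 = 420
n = 7
Mean = 420/7 = 60.0000

Mean = 60.0000


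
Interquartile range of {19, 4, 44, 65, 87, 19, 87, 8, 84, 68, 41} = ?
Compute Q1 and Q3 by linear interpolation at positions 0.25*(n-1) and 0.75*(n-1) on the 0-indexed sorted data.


Sorted: 4, 8, 19, 19, 41, 44, 65, 68, 84, 87, 87
Q1 (25th %ile) = 19.0000
Q3 (75th %ile) = 76.0000
IQR = 76.0000 - 19.0000 = 57.0000

IQR = 57.0000


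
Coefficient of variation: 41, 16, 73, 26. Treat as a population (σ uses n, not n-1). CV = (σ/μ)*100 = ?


Mean = 39.0000
SD = 21.5523
CV = (21.5523/39.0000)*100 = 55.2622%

CV = 55.2622%


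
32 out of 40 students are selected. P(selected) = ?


P = 32/40 = 0.8000

P = 0.8000


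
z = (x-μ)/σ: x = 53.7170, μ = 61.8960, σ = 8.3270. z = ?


z = (53.7170 - 61.8960)/8.3270
= -8.1790/8.3270
= -0.9822

z = -0.9822


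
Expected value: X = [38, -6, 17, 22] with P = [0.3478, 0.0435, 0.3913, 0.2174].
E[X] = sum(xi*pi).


E[X] = 38*0.3478 - 6*0.0435 + 17*0.3913 + 22*0.2174
= 13.2164 - 0.2610 + 6.6521 + 4.7828
= 24.3903

E[X] = 24.3903


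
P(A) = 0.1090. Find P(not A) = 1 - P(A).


P(not A) = 1 - 0.1090 = 0.8910

P(not A) = 0.8910


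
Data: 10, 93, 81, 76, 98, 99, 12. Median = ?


Sorted: 10, 12, 76, 81, 93, 98, 99
n = 7 (odd)
Middle value = 81

Median = 81


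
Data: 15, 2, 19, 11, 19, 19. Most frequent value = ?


Frequencies: 2:1, 11:1, 15:1, 19:3
Max frequency = 3
Mode = 19

Mode = 19


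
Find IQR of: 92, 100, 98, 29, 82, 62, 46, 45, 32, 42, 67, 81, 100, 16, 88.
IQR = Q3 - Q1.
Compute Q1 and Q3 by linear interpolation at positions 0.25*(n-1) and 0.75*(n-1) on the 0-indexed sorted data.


Sorted: 16, 29, 32, 42, 45, 46, 62, 67, 81, 82, 88, 92, 98, 100, 100
Q1 (25th %ile) = 43.5000
Q3 (75th %ile) = 90.0000
IQR = 90.0000 - 43.5000 = 46.5000

IQR = 46.5000


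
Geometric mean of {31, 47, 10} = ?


Product = 31 × 47 × 10 = 14570
GM = 14570^(1/3) = 24.4242

GM = 24.4242


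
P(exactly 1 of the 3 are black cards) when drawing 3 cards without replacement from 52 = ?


Hypergeometric: P(X=1) = C(26,1)·C(26,2) / C(52,3)
= 26 × 325 / 22100
= 8450/22100 = 0.3824

P = 0.3824


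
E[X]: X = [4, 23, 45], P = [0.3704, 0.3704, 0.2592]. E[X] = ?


E[X] = 4*0.3704 + 23*0.3704 + 45*0.2592
= 1.4816 + 8.5192 + 11.6640
= 21.6648

E[X] = 21.6648


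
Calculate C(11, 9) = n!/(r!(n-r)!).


C(11,9) = 11!/(9! × 2!)
= 39916800/(362880 × 2)
= 55

C(11,9) = 55


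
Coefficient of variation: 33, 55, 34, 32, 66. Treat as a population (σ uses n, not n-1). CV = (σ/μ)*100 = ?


Mean = 44.0000
SD = 13.9284
CV = (13.9284/44.0000)*100 = 31.6554%

CV = 31.6554%


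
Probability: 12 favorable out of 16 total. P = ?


P = 12/16 = 0.7500

P = 0.7500


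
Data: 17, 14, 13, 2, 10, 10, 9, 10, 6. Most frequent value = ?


Frequencies: 2:1, 6:1, 9:1, 10:3, 13:1, 14:1, 17:1
Max frequency = 3
Mode = 10

Mode = 10


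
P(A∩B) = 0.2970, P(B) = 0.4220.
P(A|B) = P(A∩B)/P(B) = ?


P(A|B) = 0.2970/0.4220 = 0.7038

P(A|B) = 0.7038


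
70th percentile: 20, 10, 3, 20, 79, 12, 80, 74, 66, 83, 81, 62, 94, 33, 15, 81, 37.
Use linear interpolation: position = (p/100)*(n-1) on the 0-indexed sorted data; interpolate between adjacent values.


Sorted: 3, 10, 12, 15, 20, 20, 33, 37, 62, 66, 74, 79, 80, 81, 81, 83, 94
n = 17
Index = 70/100 * 16 = 11.2000
Lower = data[11] = 79, Upper = data[12] = 80
P70 = 79 + 0.2000*(1) = 79.2000

P70 = 79.2000


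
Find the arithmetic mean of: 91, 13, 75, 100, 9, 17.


Sum = 91 + 13 + 75 + 100 + 9 + 17 = 305
n = 6
Mean = 305/6 = 50.8333

Mean = 50.8333


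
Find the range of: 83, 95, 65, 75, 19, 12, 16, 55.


Max = 95, Min = 12
Range = 95 - 12 = 83

Range = 83


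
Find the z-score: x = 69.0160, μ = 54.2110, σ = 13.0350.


z = (69.0160 - 54.2110)/13.0350
= 14.8050/13.0350
= 1.1358

z = 1.1358


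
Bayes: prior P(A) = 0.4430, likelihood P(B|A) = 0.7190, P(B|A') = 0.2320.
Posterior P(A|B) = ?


P(B) = P(B|A)*P(A) + P(B|A')*P(A')
= 0.7190*0.4430 + 0.2320*0.5570
= 0.318517 + 0.129224 = 0.447741
P(A|B) = 0.318517/0.447741 = 0.7114

P(A|B) = 0.7114


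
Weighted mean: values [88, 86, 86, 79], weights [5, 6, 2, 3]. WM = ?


Numerator = 88*5 + 86*6 + 86*2 + 79*3 = 1365
Denominator = 5 + 6 + 2 + 3 = 16
WM = 1365/16 = 85.3125

WM = 85.3125


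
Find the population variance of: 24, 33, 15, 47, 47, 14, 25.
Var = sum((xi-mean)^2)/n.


Mean = 29.2857
Squared deviations: 27.9388, 13.7959, 204.0816, 313.7959, 313.7959, 233.6531, 18.3673
Sum = 1125.4286
Variance = 1125.4286/7 = 160.7755

Variance = 160.7755


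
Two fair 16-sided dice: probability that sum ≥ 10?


Total outcomes = 16×16 = 256
Favorable (sum ≥ 10): 220
P = 220/256 = 0.8594

P = 0.8594


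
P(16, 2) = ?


P(16,2) = 16!/14!
= 20922789888000/87178291200
= 240

P(16,2) = 240


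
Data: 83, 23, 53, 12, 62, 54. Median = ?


Sorted: 12, 23, 53, 54, 62, 83
n = 6 (even)
Middle values: 53 and 54
Median = (53+54)/2 = 53.5000

Median = 53.5000


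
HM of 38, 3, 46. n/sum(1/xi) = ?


Sum of reciprocals = 1/38 + 1/3 + 1/46 = 0.381388
HM = 3/0.381388 = 7.8660

HM = 7.8660


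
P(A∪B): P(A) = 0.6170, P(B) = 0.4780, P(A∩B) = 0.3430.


P(A∪B) = 0.6170 + 0.4780 - 0.3430
= 1.0950 - 0.3430
= 0.7520

P(A∪B) = 0.7520


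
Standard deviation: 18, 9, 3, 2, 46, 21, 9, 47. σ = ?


Mean = 19.3750
Variance = 282.7344
SD = sqrt(282.7344) = 16.8147

SD = 16.8147


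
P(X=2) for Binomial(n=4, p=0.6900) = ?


C(4,2) = 6
p^2 = 0.476100
(1-p)^2 = 0.096100
P = 6 * 0.476100 * 0.096100 = 0.2745

P(X=2) = 0.2745


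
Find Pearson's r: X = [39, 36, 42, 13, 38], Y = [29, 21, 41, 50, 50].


Mean X = 33.6000, Mean Y = 38.2000
SD X = 10.480458, SD Y = 11.548160
Cov = -51.720000
r = -51.720000/(10.480458*11.548160) = -0.4273

r = -0.4273


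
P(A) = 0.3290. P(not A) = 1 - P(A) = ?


P(not A) = 1 - 0.3290 = 0.6710

P(not A) = 0.6710


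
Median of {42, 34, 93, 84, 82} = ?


Sorted: 34, 42, 82, 84, 93
n = 5 (odd)
Middle value = 82

Median = 82


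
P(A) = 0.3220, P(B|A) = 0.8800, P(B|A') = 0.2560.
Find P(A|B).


P(B) = P(B|A)*P(A) + P(B|A')*P(A')
= 0.8800*0.3220 + 0.2560*0.6780
= 0.283360 + 0.173568 = 0.456928
P(A|B) = 0.283360/0.456928 = 0.6201

P(A|B) = 0.6201


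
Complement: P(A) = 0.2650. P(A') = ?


P(not A) = 1 - 0.2650 = 0.7350

P(not A) = 0.7350


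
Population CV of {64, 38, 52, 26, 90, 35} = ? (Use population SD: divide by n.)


Mean = 50.8333
SD = 21.3730
CV = (21.3730/50.8333)*100 = 42.0453%

CV = 42.0453%


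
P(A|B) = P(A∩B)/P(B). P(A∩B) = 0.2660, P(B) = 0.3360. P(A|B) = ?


P(A|B) = 0.2660/0.3360 = 0.7917

P(A|B) = 0.7917


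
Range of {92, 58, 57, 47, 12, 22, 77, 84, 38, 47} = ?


Max = 92, Min = 12
Range = 92 - 12 = 80

Range = 80


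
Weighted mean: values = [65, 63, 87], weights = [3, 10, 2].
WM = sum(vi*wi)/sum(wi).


Numerator = 65*3 + 63*10 + 87*2 = 999
Denominator = 3 + 10 + 2 = 15
WM = 999/15 = 66.6000

WM = 66.6000


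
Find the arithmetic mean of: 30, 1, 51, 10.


Sum = 30 + 1 + 51 + 10 = 92
n = 4
Mean = 92/4 = 23.0000

Mean = 23.0000


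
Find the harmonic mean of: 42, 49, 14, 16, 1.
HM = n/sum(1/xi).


Sum of reciprocals = 1/42 + 1/49 + 1/14 + 1/16 + 1/1 = 1.178146
HM = 5/1.178146 = 4.2440

HM = 4.2440


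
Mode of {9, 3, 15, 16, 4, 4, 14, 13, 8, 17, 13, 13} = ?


Frequencies: 3:1, 4:2, 8:1, 9:1, 13:3, 14:1, 15:1, 16:1, 17:1
Max frequency = 3
Mode = 13

Mode = 13


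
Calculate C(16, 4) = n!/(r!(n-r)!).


C(16,4) = 16!/(4! × 12!)
= 20922789888000/(24 × 479001600)
= 1820

C(16,4) = 1820


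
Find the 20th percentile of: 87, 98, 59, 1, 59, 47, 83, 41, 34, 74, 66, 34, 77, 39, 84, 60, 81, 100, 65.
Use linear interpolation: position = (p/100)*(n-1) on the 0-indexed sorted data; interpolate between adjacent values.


Sorted: 1, 34, 34, 39, 41, 47, 59, 59, 60, 65, 66, 74, 77, 81, 83, 84, 87, 98, 100
n = 19
Index = 20/100 * 18 = 3.6000
Lower = data[3] = 39, Upper = data[4] = 41
P20 = 39 + 0.6000*(2) = 40.2000

P20 = 40.2000


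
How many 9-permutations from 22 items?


P(22,9) = 22!/13!
= 1124000727777607680000/6227020800
= 180503769600

P(22,9) = 180503769600


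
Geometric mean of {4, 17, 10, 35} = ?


Product = 4 × 17 × 10 × 35 = 23800
GM = 23800^(1/4) = 12.4206

GM = 12.4206


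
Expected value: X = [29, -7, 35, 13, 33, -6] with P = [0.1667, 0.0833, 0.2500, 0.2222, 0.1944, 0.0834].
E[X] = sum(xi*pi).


E[X] = 29*0.1667 - 7*0.0833 + 35*0.2500 + 13*0.2222 + 33*0.1944 - 6*0.0834
= 4.8343 - 0.5831 + 8.7500 + 2.8886 + 6.4152 - 0.5004
= 21.8046

E[X] = 21.8046


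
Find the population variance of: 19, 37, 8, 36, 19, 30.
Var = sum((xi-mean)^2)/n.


Mean = 24.8333
Squared deviations: 34.0278, 148.0278, 283.3611, 124.6944, 34.0278, 26.6944
Sum = 650.8333
Variance = 650.8333/6 = 108.4722

Variance = 108.4722


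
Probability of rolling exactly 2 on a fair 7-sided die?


Favorable outcomes (roll = 2): 1
Total outcomes = 7
P = 1/7 = 0.1429

P = 0.1429


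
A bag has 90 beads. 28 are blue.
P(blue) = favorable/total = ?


P = 28/90 = 0.3111

P = 0.3111


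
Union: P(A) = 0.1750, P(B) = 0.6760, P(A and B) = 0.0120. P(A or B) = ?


P(A∪B) = 0.1750 + 0.6760 - 0.0120
= 0.8510 - 0.0120
= 0.8390

P(A∪B) = 0.8390


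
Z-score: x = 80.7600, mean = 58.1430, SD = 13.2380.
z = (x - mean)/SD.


z = (80.7600 - 58.1430)/13.2380
= 22.6170/13.2380
= 1.7085

z = 1.7085


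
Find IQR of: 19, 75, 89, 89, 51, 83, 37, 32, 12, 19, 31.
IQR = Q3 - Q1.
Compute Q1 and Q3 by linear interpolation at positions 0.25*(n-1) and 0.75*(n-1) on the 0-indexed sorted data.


Sorted: 12, 19, 19, 31, 32, 37, 51, 75, 83, 89, 89
Q1 (25th %ile) = 25.0000
Q3 (75th %ile) = 79.0000
IQR = 79.0000 - 25.0000 = 54.0000

IQR = 54.0000
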